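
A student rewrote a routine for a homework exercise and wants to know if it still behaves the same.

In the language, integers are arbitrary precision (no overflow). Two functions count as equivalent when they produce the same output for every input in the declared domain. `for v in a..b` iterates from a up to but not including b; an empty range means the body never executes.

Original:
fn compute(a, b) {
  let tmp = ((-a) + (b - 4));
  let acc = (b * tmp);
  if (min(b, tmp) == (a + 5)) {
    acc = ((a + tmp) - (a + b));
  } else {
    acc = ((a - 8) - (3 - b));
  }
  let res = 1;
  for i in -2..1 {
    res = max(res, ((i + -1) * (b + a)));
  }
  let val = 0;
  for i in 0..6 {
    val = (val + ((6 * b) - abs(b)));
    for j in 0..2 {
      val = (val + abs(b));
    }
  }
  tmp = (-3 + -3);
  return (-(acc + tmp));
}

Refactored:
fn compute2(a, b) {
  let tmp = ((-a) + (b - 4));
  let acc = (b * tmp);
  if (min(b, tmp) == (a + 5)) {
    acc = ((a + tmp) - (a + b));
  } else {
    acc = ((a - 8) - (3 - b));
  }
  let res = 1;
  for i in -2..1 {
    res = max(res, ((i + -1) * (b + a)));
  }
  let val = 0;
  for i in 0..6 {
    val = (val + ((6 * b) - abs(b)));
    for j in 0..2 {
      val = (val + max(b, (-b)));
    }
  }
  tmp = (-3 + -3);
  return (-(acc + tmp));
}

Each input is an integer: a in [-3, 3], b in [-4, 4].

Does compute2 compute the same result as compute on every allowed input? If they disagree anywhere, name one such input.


Changes here: min/max/abs usage differs; the full 63-point sweep finds no disagreement.
verdict: equivalent


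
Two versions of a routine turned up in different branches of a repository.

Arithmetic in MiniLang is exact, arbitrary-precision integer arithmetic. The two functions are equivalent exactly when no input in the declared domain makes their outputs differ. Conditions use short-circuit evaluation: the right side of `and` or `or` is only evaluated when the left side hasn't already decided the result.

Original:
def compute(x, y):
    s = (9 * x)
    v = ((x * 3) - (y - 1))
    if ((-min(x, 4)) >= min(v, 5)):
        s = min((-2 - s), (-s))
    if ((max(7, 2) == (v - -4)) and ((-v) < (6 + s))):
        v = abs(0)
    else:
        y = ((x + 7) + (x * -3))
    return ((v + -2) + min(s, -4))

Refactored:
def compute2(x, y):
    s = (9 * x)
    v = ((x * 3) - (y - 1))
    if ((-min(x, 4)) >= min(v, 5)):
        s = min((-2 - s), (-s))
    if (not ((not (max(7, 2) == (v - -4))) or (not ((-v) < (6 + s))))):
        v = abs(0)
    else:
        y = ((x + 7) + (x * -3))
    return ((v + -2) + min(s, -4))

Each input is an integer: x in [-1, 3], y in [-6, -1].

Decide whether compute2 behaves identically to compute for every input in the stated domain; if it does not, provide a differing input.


Comparing the listings, the differences include: boolean connective usage differs.
As a probe, take x=1, y=-4: compute runs s = 9; v = 8; ((-min(x, 4)) >= min(v, 5)) -> false; ((max(7, 2) == (v - -4)) and ((-v) < (6 + s))) -> false; y = 5; return 2; compute2 runs s = 9; v = 8; ((-min(x, 4)) >= min(v, 5)) -> false; (not ((not (max(7, 2) == (v - -4))) or (not ((-v) < (6 + s))))) -> false; y = 5; return 2; both end at 2.
Every one of the 30 inputs gives matching results.
verdict: equivalent


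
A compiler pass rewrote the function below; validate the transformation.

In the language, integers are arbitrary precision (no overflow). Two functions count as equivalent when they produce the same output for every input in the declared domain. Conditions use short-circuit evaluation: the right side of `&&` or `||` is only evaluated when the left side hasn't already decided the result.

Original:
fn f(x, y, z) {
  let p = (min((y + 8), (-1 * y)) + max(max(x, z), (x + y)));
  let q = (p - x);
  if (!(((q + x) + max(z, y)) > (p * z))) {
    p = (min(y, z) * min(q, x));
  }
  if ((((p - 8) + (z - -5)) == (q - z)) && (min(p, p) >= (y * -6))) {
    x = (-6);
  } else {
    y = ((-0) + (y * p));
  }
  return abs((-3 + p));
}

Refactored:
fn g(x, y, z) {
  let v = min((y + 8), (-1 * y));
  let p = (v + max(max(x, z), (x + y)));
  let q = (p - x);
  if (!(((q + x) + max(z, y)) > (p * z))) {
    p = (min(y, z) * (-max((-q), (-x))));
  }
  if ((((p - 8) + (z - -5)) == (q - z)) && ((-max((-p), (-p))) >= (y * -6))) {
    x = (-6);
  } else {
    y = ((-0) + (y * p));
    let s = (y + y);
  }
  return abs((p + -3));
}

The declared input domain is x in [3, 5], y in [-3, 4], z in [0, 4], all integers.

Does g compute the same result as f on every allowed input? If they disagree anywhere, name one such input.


This is a faithful refactor — statement counts differ, min/max/abs usage differs, arithmetic usage differs, local variable names differ, but the computed results match everywhere.
Tracing x=5, y=0, z=4: f: p = 5; q = 0; (!(((q + x) + max(z, y)) > (p * z))) -> true; p = 0; ((((p - 8) + (z - -5)) == (q - z)) && (min(p, p) >= (y * -6))) -> false; y = 0; return 3 | g: v = 0; p = 5; q = 0; (!(((q + x) + max(z, y)) > (p * z))) -> true; p = 0; ((((p - 8) + (z - -5)) == (q - z)) && ((-max((-p), (-p))) >= (y * -6))) -> false; y = 0; s = 0; return 3 — matching result 3.
Sweeping the whole domain (120 inputs) finds no disagreement.
verdict: equivalent


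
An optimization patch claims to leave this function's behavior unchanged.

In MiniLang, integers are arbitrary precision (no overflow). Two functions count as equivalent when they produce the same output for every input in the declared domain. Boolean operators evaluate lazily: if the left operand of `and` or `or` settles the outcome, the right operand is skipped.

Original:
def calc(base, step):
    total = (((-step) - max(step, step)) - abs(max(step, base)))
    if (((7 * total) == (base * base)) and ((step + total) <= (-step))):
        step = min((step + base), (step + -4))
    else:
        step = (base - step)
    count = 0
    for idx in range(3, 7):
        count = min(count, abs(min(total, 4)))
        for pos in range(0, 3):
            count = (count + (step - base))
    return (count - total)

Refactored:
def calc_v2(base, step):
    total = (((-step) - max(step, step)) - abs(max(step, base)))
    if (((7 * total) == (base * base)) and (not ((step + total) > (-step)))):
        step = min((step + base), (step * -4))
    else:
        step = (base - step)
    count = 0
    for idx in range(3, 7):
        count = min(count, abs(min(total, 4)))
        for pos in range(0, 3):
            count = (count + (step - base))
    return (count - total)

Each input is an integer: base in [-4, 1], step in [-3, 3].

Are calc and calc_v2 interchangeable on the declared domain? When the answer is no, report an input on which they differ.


Take base=0, step=0.
calc: total = 0; (((7 * total) == (base * base)) and ((step + total) <= (-step))) -> true; step = -4; count = 0; [idx=3]; count = 0; [pos=0]; count = -4; [pos=1]; count = -8; [pos=2]; count = -12; [idx=4]; count = -12; [pos=0]; count = -16; [pos=1]; count = -20; [pos=2]; count = -24; [idx=5]; count = -24; [pos=0]; count = -28; [pos=1]; count = -32; [pos=2]; count = -36; [idx=6]; count = -36; [pos=0]; count = -40; [pos=1]; count = -44; [pos=2]; count = -48; return -48
calc_v2: total = 0; (((7 * total) == (base * base)) and (not ((step + total) > (-step)))) -> true; step = 0; count = 0; [idx=3]; count = 0; [pos=0]; count = 0; [pos=1]; count = 0; [pos=2]; count = 0; [idx=4]; count = 0; [pos=0]; count = 0; [pos=1]; count = 0; [pos=2]; count = 0; [idx=5]; count = 0; [pos=0]; count = 0; [pos=1]; count = 0; [pos=2]; count = 0; [idx=6]; count = 0; [pos=0]; count = 0; [pos=1]; count = 0; [pos=2]; count = 0; return 0
-48 vs 0 — the two versions disagree here.
verdict: not equivalent; witness: base=0, step=0


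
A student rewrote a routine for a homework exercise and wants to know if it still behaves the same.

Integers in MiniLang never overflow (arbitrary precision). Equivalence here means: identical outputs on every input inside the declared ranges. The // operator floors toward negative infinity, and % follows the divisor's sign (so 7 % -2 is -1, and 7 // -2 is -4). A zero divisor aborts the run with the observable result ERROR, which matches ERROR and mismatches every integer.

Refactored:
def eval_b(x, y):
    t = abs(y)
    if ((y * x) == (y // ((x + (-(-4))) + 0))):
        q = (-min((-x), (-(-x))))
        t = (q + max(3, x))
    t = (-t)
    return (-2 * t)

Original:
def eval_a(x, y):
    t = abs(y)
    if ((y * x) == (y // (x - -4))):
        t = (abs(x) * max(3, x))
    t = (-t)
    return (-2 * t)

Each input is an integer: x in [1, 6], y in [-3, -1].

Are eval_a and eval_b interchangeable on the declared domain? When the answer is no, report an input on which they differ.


Run the pair on x=1, y=-1.
eval_a: t becomes 1; next ((y * x) == (y // (x - -4))) evaluates to true; next t becomes 3; next t becomes -3; next final value 6
eval_b: t becomes 1; next ((y * x) == (y // ((x + (-(-4))) + 0))) evaluates to true; next q becomes 1; next t becomes 4; next t becomes -4; next final value 8
6 != 8, so the rewrite changes behavior.
verdict: not equivalent; witness: x=1, y=-1


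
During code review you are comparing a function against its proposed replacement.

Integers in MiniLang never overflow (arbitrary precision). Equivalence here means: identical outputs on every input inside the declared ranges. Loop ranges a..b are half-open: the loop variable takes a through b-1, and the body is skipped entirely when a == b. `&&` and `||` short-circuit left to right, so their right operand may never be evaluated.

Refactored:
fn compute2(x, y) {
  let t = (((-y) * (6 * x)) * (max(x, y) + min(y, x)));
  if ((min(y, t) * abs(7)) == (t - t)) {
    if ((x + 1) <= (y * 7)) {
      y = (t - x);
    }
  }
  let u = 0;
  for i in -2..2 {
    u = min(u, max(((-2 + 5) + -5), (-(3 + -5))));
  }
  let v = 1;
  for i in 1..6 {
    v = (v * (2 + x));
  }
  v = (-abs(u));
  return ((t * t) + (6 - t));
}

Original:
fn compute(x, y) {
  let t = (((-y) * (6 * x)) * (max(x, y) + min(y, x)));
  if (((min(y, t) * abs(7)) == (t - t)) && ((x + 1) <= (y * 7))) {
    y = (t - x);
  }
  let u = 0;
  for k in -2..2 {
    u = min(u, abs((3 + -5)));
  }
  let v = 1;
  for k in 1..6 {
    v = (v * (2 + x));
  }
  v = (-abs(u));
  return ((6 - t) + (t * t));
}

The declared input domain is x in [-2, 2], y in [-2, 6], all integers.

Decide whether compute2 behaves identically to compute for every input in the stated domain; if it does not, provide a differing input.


Equivalent — the differences include min/max/abs usage differs; also arithmetic usage differs; also boolean connective usage differs; also constant usage differs; also branching structure differs; also local variable names differ; also statement counts differ, yet no declared input distinguishes the two.
Spot check at x=-1, y=2 — compute: t=12, then (((min(y, t) * abs(7)) == (t - t)) && ((x + 1) <= (y * 7))) is false, then u=0, then (k=-2), then u=0, then (k=-1), then u=0, then (k=0), then u=0, then (k=1), then u=0, then v=1, then (k=1), then v=1, then (k=2), then v=1, then (k=3), then v=1, then (k=4), then v=1, then (k=5), then v=1, then v=0, then returns 138. compute2: t=12, then ((min(y, t) * abs(7)) == (t - t)) is false, then u=0, then (i=-2), then u=0, then (i=-1), then u=0, then (i=0), then u=0, then (i=1), then u=0, then v=1, then (i=1), then v=1, then (i=2), then v=1, then (i=3), then v=1, then (i=4), then v=1, then (i=5), then v=1, then v=0, then returns 138. Both give 138.
An exhaustive pass over the 45 declared inputs shows identical outputs.
verdict: equivalent


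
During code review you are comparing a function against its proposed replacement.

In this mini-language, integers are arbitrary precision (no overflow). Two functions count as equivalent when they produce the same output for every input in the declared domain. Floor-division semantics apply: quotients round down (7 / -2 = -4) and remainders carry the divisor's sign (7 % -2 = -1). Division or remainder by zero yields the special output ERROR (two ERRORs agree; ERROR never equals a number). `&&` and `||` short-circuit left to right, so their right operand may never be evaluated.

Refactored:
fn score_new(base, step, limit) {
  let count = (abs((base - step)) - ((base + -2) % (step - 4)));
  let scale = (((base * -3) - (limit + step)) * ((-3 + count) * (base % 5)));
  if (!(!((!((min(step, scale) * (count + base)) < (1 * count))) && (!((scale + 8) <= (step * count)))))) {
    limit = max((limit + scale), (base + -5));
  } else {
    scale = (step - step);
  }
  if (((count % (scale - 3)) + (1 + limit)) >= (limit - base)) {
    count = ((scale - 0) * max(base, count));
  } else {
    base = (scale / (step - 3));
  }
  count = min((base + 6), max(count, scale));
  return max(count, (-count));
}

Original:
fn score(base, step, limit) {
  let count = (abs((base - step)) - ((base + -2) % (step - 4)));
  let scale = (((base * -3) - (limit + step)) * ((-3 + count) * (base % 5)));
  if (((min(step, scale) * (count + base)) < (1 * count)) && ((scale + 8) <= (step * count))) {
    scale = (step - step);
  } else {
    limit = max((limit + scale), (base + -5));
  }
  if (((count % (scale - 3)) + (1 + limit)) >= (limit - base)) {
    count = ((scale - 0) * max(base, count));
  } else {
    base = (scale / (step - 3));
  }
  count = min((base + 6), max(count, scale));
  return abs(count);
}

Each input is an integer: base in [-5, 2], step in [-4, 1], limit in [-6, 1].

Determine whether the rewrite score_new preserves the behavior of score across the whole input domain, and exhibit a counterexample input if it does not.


There is a counterexample at base=-4, step=-4, limit=-6: 2 on one side, 6 on the other.
score: count := 6 | scale := 66 | (((min(step, scale) * (count + base)) < (1 * count)) && ((scale + 8) <= (step * count))): false | limit := 60 | (((count % (scale - 3)) + (1 + limit)) >= (limit - base)): true | count := 396 | count := 2 | result 2
score_new: count := 6 | scale := 66 | (!(!((!((min(step, scale) * (count + base)) < (1 * count))) && (!((scale + 8) <= (step * count)))))): false | scale := 0 | (((count % (scale - 3)) + (1 + limit)) >= (limit - base)): false | base := 0 | count := 6 | result 6
verdict: not equivalent; witness: base=-4, step=-4, limit=-6


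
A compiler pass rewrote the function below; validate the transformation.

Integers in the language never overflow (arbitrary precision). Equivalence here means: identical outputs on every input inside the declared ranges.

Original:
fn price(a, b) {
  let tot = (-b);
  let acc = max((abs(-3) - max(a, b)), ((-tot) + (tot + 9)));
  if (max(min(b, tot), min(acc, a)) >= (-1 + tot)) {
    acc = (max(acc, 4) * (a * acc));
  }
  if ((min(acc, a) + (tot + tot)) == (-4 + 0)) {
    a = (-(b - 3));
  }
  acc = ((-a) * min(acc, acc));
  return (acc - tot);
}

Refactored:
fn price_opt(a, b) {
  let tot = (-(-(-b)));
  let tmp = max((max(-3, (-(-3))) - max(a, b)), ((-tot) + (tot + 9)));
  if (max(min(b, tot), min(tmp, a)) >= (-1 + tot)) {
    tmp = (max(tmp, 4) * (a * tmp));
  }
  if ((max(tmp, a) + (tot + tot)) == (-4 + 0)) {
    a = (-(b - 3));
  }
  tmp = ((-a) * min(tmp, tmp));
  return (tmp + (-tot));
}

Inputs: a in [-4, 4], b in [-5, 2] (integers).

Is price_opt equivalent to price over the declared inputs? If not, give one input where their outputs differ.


Run the pair on a=-4, b=0.
price: tot := 0 | acc := 9 | (max(min(b, tot), min(acc, a)) >= (-1 + tot)): true | acc := -324 | ((min(acc, a) + (tot + tot)) == (-4 + 0)): false | acc := -1296 | result -1296
price_opt: tot := 0 | tmp := 9 | (max(min(b, tot), min(tmp, a)) >= (-1 + tot)): true | tmp := -324 | ((max(tmp, a) + (tot + tot)) == (-4 + 0)): true | a := 3 | tmp := 972 | result 972
-1296 vs 972 — the two versions disagree here.
verdict: not equivalent; witness: a=-4, b=0


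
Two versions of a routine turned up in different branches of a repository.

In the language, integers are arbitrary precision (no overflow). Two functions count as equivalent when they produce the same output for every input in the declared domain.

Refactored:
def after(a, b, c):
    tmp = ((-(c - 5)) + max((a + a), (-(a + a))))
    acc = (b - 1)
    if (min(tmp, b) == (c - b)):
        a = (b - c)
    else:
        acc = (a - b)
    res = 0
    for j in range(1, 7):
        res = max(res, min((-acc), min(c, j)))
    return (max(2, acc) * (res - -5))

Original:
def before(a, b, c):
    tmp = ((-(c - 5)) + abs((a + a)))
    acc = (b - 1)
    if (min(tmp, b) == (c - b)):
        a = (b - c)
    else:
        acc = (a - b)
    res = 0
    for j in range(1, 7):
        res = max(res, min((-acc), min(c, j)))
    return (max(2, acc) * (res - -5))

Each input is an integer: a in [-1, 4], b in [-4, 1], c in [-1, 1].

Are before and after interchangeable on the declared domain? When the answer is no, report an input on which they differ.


Although arithmetic usage differs; min/max/abs usage differs, 108/108 inputs agree.
verdict: equivalent


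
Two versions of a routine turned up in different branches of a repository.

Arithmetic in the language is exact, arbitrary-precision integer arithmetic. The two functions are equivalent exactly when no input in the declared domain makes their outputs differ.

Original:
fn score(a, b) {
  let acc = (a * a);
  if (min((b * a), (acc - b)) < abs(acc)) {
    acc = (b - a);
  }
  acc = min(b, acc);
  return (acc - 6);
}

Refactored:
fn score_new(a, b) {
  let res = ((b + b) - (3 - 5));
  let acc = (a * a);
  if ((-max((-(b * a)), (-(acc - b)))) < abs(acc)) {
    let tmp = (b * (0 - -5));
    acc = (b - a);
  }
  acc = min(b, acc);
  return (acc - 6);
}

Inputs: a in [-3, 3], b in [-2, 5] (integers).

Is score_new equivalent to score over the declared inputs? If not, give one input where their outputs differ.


Differences: statement counts differ, min/max/abs usage differs, arithmetic usage differs, local variable names differ, constant usage differs — yet all 56 inputs agree.
verdict: equivalent


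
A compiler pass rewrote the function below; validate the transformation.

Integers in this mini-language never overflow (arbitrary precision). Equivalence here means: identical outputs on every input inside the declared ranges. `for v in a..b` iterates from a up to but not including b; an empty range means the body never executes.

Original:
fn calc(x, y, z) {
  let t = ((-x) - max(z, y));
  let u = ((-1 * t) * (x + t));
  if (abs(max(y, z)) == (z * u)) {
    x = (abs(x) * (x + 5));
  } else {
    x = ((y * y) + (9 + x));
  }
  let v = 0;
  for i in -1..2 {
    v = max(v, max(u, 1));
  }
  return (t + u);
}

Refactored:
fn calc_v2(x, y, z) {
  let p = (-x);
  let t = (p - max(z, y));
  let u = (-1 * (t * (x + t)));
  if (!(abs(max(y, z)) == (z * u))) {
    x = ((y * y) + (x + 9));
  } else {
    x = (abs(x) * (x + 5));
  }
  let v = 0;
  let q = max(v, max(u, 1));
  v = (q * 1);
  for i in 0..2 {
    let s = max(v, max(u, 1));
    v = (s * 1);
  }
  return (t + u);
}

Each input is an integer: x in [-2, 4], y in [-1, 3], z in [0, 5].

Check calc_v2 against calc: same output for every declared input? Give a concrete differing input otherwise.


This is a faithful refactor — local variable names differ, min/max/abs usage differs, loop structure differs, arithmetic usage differs, statement counts differ, constant usage differs, boolean connective usage differs, but the computed results match everywhere.
Spot check at x=4, y=0, z=5 — calc: t becomes -9; next u becomes -45; next (abs(max(y, z)) == (z * u)) evaluates to false; next x becomes 13; next v becomes 0; next at i=-1:; next v becomes 1; next at i=0:; next v becomes 1; next at i=1:; next v becomes 1; next final value -54. calc_v2: p becomes -4; next t becomes -9; next u becomes -45; next (!(abs(max(y, z)) == (z * u))) evaluates to true; next x becomes 13; next v becomes 0; next q becomes 1; next v becomes 1; next at i=0:; next s becomes 1; next v becomes 1; next at i=1:; next s becomes 1; next v becomes 1; next final value -54. Both give -54.
Every one of the 210 inputs gives matching results.
verdict: equivalent


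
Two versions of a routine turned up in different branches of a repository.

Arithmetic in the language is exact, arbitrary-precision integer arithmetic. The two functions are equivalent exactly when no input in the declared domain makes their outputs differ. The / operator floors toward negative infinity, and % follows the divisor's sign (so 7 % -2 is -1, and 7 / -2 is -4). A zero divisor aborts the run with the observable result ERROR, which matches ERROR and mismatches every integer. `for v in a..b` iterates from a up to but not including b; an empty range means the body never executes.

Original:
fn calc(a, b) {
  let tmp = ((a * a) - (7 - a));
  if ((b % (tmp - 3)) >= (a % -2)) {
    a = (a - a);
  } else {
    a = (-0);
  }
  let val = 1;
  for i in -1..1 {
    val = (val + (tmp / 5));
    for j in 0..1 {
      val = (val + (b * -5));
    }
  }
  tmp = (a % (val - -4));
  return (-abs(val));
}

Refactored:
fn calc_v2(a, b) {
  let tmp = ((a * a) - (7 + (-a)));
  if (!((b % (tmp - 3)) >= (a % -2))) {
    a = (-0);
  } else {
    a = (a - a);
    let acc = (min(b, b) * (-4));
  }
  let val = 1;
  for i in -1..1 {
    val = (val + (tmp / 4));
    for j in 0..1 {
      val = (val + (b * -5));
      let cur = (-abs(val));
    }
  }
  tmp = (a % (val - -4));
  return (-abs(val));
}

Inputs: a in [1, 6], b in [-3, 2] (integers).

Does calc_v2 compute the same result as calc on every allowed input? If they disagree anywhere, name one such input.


The rewrite breaks on a=1, b=-3, where the results are -29 and -27.
calc: tmp := -5 | ((b % (tmp - 3)) >= (a % -2)): false | a := 0 | val := 1 | iter i=-1: | val := 0 | iter j=0: | val := 15 | iter i=0: | val := 14 | iter j=0: | val := 29 | tmp := 0 | result -29
calc_v2: tmp := -5 | (!((b % (tmp - 3)) >= (a % -2))): true | a := 0 | val := 1 | iter i=-1: | val := -1 | iter j=0: | val := 14 | cur := -14 | iter i=0: | val := 12 | iter j=0: | val := 27 | cur := -27 | tmp := 0 | result -27
verdict: not equivalent; witness: a=1, b=-3


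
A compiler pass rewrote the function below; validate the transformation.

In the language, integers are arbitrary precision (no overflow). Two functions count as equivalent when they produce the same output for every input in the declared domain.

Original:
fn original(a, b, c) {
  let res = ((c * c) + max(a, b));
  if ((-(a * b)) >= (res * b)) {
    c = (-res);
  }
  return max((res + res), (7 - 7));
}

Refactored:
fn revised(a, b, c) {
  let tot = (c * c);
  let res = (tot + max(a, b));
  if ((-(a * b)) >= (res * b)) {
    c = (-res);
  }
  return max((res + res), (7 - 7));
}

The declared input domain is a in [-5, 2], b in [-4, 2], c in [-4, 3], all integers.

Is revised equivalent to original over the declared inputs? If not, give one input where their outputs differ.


Reading the diff, among the changes: statement counts differ, and local variable names differ.
As a probe, take a=2, b=-1, c=1: original runs res := 3 | ((-(a * b)) >= (res * b)): true | c := -3 | result 6; revised runs tot := 1 | res := 3 | ((-(a * b)) >= (res * b)): true | c := -3 | result 6; both end at 6.
Across all 448 domain points the two functions coincide.
verdict: equivalent


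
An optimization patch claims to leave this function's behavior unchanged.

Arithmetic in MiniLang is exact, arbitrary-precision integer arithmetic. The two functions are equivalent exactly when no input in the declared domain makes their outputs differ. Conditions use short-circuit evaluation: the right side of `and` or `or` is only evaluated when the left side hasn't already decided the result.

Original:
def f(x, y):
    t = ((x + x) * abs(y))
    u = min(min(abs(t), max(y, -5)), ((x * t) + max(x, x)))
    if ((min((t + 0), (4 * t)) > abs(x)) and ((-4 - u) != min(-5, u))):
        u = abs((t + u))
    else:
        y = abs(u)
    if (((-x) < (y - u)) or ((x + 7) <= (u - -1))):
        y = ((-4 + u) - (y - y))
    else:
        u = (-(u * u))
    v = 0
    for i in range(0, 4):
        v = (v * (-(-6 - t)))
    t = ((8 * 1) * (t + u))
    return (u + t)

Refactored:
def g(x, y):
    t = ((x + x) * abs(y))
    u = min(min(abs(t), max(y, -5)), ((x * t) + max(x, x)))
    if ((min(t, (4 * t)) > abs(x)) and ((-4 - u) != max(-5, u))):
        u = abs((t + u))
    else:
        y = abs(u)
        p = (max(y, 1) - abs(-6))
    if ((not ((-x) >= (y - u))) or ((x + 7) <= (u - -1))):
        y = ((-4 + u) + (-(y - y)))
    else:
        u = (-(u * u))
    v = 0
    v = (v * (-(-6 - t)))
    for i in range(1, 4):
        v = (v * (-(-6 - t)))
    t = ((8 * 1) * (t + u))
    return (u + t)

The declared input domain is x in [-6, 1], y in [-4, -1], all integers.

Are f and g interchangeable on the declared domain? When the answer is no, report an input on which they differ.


There is a counterexample at x=1, y=-2: -4 on one side, 14 on the other.
f: t := 4 | u := -2 | ((min((t + 0), (4 * t)) > abs(x)) and ((-4 - u) != min(-5, u))): true | u := 2 | (((-x) < (y - u)) or ((x + 7) <= (u - -1))): false | u := -4 | v := 0 | iter i=0: | v := 0 | iter i=1: | v := 0 | iter i=2: | v := 0 | iter i=3: | v := 0 | t := 0 | result -4
g: t := 4 | u := -2 | ((min(t, (4 * t)) > abs(x)) and ((-4 - u) != max(-5, u))): false | y := 2 | p := -4 | ((not ((-x) >= (y - u))) or ((x + 7) <= (u - -1))): true | y := -6 | v := 0 | v := 0 | iter i=1: | v := 0 | iter i=2: | v := 0 | iter i=3: | v := 0 | t := 16 | result 14
verdict: not equivalent; witness: x=1, y=-2


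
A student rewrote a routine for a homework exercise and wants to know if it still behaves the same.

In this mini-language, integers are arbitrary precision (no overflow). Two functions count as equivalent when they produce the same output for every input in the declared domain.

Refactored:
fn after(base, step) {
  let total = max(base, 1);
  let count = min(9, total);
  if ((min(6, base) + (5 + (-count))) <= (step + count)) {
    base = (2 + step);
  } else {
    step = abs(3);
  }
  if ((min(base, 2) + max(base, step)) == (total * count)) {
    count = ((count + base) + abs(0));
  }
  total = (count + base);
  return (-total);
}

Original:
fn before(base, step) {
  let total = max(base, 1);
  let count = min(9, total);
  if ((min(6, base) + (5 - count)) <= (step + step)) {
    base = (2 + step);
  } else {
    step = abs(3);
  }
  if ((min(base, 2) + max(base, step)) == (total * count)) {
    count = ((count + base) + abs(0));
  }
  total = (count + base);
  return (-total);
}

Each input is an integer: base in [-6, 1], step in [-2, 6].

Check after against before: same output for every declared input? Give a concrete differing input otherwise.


Consider the input base=-6, step=-2.
before: total=1, then count=1, then ((min(6, base) + (5 - count)) <= (step + step)) is false, then step=3, then ((min(base, 2) + max(base, step)) == (total * count)) is false, then total=-5, then returns 5
after: total=1, then count=1, then ((min(6, base) + (5 + (-count))) <= (step + count)) is true, then base=0, then ((min(base, 2) + max(base, step)) == (total * count)) is false, then total=1, then returns -1
5 against -1: the behavior changed.
verdict: not equivalent; witness: base=-6, step=-2


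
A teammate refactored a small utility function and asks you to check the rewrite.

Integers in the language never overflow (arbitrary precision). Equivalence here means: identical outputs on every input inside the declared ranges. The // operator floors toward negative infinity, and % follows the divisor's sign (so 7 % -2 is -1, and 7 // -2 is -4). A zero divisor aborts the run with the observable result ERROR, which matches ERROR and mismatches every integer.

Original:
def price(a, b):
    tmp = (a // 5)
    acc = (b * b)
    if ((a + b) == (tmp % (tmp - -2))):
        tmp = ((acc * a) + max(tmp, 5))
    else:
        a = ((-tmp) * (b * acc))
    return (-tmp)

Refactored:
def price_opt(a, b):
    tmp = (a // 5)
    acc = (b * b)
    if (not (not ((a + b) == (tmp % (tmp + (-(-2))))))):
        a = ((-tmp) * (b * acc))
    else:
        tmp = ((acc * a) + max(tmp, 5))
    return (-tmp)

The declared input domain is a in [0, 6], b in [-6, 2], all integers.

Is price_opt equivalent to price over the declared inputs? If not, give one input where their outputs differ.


Take a=0, b=-6.
price: tmp=0, then acc=36, then ((a + b) == (tmp % (tmp - -2))) is false, then a=0, then returns 0
price_opt: tmp=0, then acc=36, then (not (not ((a + b) == (tmp % (tmp + (-(-2))))))) is false, then tmp=5, then returns -5
0 against -5: the behavior changed.
verdict: not equivalent; witness: a=0, b=-6


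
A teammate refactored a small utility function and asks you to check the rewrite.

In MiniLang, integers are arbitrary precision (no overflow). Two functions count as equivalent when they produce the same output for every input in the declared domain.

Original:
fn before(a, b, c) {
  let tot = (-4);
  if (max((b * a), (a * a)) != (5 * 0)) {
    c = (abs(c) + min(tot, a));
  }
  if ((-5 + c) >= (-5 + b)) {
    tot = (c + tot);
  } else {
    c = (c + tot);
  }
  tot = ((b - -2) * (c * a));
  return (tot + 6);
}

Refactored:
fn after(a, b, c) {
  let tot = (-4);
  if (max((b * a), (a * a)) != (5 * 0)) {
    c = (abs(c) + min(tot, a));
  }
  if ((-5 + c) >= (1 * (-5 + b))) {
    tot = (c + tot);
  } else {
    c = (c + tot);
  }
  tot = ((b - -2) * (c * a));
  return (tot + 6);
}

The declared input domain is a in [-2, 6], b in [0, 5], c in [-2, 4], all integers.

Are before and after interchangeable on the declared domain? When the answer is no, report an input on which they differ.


The two are interchangeable: arithmetic usage differs; also constant usage differs, and every declared input agrees.
Spot check at a=6, b=1, c=1 — before: tot becomes -4; next (max((b * a), (a * a)) != (5 * 0)) evaluates to true; next c becomes -3; next ((-5 + c) >= (-5 + b)) evaluates to false; next c becomes -7; next tot becomes -126; next final value -120. after: tot becomes -4; next (max((b * a), (a * a)) != (5 * 0)) evaluates to true; next c becomes -3; next ((-5 + c) >= (1 * (-5 + b))) evaluates to false; next c becomes -7; next tot becomes -126; next final value -120. Both give -120.
An exhaustive pass over the 378 declared inputs shows identical outputs.
verdict: equivalent


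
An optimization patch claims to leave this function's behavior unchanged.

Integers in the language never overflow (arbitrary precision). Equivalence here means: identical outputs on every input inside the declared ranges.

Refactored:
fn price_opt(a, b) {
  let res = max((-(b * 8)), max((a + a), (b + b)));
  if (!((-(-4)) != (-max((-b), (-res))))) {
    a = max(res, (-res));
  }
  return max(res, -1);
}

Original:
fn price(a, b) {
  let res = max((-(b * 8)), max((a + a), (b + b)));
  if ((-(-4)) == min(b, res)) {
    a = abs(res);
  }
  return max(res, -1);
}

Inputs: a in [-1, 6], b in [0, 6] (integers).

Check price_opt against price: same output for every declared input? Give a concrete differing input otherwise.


Equivalent — the differences include boolean connective usage differs, comparison usage differs, min/max/abs usage differs, yet no declared input distinguishes the two.
As a probe, take a=1, b=4: price runs res=8, then ((-(-4)) == min(b, res)) is true, then a=8, then returns 8; price_opt runs res=8, then (!((-(-4)) != (-max((-b), (-res))))) is true, then a=8, then returns 8; both end at 8.
Checked all 56 inputs in the declared domain: the outputs agree on every one.
verdict: equivalent


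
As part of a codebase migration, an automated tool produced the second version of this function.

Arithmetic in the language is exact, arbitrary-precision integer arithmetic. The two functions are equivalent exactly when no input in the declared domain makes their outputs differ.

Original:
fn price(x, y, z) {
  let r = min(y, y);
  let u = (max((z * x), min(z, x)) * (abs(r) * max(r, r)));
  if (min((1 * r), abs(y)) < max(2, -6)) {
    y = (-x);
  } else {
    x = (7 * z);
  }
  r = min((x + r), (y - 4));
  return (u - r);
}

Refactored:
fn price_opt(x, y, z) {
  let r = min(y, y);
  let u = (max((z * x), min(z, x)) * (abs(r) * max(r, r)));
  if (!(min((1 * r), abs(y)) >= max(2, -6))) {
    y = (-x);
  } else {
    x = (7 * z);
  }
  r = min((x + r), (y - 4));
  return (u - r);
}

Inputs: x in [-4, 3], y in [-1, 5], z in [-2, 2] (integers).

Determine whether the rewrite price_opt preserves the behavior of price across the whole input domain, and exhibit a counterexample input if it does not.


Although boolean connective usage differs, and comparison usage differs, 280/280 inputs agree.
verdict: equivalent


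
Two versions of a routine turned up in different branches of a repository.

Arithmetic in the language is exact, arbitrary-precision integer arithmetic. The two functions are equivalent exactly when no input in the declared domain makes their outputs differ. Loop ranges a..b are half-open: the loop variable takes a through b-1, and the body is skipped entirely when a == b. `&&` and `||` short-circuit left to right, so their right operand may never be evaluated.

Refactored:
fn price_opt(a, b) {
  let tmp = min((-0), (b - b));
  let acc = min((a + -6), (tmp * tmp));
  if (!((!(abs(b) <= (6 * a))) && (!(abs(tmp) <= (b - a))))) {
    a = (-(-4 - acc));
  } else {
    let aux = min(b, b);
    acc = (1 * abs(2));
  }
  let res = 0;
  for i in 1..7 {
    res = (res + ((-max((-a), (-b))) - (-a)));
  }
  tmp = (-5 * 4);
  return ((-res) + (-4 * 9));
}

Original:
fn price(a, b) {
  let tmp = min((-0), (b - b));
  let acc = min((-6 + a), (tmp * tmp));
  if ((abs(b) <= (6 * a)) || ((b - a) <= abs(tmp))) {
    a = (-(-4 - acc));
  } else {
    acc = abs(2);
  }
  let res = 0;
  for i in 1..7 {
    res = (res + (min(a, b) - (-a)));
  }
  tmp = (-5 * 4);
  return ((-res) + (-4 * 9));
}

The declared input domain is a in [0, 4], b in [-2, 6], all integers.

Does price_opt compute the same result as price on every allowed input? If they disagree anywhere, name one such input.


These are not equivalent — on a=0, b=-2 the outputs split (-12 vs -24).
price: tmp = 0; acc = -6; ((abs(b) <= (6 * a)) || ((b - a) <= abs(tmp))) -> true; a = -2; res = 0; [i=1]; res = -4; [i=2]; res = -8; [i=3]; res = -12; [i=4]; res = -16; [i=5]; res = -20; [i=6]; res = -24; tmp = -20; return -12
price_opt: tmp = 0; acc = -6; (!((!(abs(b) <= (6 * a))) && (!(abs(tmp) <= (b - a))))) -> false; aux = -2; acc = 2; res = 0; [i=1]; res = -2; [i=2]; res = -4; [i=3]; res = -6; [i=4]; res = -8; [i=5]; res = -10; [i=6]; res = -12; tmp = -20; return -24
verdict: not equivalent; witness: a=0, b=-2


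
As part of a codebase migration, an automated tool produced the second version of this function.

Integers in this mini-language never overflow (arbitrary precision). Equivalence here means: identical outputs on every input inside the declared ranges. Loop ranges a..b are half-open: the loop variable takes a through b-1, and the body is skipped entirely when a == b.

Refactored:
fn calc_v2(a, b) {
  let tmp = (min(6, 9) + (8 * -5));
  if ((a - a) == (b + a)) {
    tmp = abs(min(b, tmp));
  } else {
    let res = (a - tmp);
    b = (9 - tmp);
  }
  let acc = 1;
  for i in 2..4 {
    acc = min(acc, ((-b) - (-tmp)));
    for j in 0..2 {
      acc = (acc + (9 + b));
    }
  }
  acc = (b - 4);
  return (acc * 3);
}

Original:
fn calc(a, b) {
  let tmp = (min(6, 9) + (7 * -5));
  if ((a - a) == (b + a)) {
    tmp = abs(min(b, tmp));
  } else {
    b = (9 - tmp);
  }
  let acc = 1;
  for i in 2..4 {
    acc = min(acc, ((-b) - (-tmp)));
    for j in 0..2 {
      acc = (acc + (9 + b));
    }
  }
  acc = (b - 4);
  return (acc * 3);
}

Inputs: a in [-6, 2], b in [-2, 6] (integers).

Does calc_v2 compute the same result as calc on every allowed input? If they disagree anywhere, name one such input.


Not equivalent: a=-6, b=-2 separates them (102 vs 117).
calc: tmp := -29 | ((a - a) == (b + a)): false | b := 38 | acc := 1 | iter i=2: | acc := -67 | iter j=0: | acc := -20 | iter j=1: | acc := 27 | iter i=3: | acc := -67 | iter j=0: | acc := -20 | iter j=1: | acc := 27 | acc := 34 | result 102
calc_v2: tmp := -34 | ((a - a) == (b + a)): false | res := 28 | b := 43 | acc := 1 | iter i=2: | acc := -77 | iter j=0: | acc := -25 | iter j=1: | acc := 27 | iter i=3: | acc := -77 | iter j=0: | acc := -25 | iter j=1: | acc := 27 | acc := 39 | result 117
verdict: not equivalent; witness: a=-6, b=-2


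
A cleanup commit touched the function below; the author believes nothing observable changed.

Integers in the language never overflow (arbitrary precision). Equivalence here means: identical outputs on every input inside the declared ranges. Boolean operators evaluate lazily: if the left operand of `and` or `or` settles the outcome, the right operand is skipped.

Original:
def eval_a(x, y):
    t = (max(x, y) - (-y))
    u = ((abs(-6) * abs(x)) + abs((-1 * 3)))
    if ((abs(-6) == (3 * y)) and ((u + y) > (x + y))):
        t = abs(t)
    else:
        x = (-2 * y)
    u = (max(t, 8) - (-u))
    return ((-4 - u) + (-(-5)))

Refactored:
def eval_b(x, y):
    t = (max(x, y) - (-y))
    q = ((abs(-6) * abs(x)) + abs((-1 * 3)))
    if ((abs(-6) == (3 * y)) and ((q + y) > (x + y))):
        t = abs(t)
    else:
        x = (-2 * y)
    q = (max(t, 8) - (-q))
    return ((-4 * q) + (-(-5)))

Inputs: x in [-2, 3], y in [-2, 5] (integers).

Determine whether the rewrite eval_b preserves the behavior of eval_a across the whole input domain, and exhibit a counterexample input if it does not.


The rewrite breaks on x=-2, y=-2, where the results are -22 and -87.
eval_a: t := -4 | u := 15 | ((abs(-6) == (3 * y)) and ((u + y) > (x + y))): false | x := 4 | u := 23 | result -22
eval_b: t := -4 | q := 15 | ((abs(-6) == (3 * y)) and ((q + y) > (x + y))): false | x := 4 | q := 23 | result -87
verdict: not equivalent; witness: x=-2, y=-2


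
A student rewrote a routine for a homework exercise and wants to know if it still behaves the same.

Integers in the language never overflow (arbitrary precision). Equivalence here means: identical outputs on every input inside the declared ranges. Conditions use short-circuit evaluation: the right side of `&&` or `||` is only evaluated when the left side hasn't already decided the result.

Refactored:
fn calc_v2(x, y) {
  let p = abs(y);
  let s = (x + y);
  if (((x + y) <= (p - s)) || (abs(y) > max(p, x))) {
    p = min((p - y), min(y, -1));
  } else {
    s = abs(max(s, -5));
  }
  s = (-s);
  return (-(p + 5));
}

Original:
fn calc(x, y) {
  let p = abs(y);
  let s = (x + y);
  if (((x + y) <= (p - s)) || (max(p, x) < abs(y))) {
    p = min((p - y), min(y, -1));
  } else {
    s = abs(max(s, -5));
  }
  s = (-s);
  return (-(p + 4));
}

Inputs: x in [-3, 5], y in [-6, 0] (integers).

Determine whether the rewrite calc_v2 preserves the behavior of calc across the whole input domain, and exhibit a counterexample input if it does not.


Take x=-3, y=-6.
calc: p = 6; s = -9; (((x + y) <= (p - s)) || (max(p, x) < abs(y))) -> true; p = -6; s = 9; return 2
calc_v2: p = 6; s = -9; (((x + y) <= (p - s)) || (abs(y) > max(p, x))) -> true; p = -6; s = 9; return 1
2 against 1: the behavior changed.
verdict: not equivalent; witness: x=-3, y=-6


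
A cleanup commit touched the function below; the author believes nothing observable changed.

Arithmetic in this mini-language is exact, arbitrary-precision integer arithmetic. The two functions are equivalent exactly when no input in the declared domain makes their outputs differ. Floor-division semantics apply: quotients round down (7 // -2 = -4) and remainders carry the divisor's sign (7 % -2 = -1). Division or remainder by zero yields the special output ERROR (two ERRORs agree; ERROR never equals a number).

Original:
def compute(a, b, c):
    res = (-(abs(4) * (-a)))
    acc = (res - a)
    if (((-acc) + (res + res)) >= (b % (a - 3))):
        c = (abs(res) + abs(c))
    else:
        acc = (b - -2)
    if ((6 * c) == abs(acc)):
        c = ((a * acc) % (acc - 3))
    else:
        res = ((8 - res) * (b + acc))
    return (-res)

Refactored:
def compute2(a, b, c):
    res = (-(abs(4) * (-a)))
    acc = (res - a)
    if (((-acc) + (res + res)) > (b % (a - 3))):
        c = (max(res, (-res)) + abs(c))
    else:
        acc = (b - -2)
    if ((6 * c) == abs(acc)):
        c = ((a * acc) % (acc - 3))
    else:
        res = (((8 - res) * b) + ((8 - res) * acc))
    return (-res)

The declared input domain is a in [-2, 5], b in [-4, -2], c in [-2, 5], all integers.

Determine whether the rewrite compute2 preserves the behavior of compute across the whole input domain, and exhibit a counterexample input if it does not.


Take a=0, b=-3, c=-2.
compute: res := 0 | acc := 0 | (((-acc) + (res + res)) >= (b % (a - 3))): true | c := 2 | ((6 * c) == abs(acc)): false | res := -24 | result 24
compute2: res := 0 | acc := 0 | (((-acc) + (res + res)) > (b % (a - 3))): false | acc := -1 | ((6 * c) == abs(acc)): false | res := -32 | result 32
24 != 32, so the rewrite changes behavior.
verdict: not equivalent; witness: a=0, b=-3, c=-2
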